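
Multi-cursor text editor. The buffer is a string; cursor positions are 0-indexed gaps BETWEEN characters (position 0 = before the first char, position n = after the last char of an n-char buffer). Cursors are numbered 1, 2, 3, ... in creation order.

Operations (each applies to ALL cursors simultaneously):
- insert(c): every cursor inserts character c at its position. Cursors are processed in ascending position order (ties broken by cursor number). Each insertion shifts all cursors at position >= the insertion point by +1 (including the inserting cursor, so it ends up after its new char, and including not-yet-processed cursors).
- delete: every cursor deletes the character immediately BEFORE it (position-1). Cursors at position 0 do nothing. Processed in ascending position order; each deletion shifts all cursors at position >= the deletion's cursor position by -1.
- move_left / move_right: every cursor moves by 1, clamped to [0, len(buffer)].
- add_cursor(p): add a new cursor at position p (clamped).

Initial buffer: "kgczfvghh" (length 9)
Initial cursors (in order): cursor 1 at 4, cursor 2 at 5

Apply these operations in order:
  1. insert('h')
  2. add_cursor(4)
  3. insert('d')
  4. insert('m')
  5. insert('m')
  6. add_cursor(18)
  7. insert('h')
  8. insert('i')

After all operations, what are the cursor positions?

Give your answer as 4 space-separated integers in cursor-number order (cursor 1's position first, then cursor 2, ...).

After op 1 (insert('h')): buffer="kgczhfhvghh" (len 11), cursors c1@5 c2@7, authorship ....1.2....
After op 2 (add_cursor(4)): buffer="kgczhfhvghh" (len 11), cursors c3@4 c1@5 c2@7, authorship ....1.2....
After op 3 (insert('d')): buffer="kgczdhdfhdvghh" (len 14), cursors c3@5 c1@7 c2@10, authorship ....311.22....
After op 4 (insert('m')): buffer="kgczdmhdmfhdmvghh" (len 17), cursors c3@6 c1@9 c2@13, authorship ....33111.222....
After op 5 (insert('m')): buffer="kgczdmmhdmmfhdmmvghh" (len 20), cursors c3@7 c1@11 c2@16, authorship ....3331111.2222....
After op 6 (add_cursor(18)): buffer="kgczdmmhdmmfhdmmvghh" (len 20), cursors c3@7 c1@11 c2@16 c4@18, authorship ....3331111.2222....
After op 7 (insert('h')): buffer="kgczdmmhhdmmhfhdmmhvghhh" (len 24), cursors c3@8 c1@13 c2@19 c4@22, authorship ....333311111.22222..4..
After op 8 (insert('i')): buffer="kgczdmmhihdmmhifhdmmhivghihh" (len 28), cursors c3@9 c1@15 c2@22 c4@26, authorship ....33333111111.222222..44..

Answer: 15 22 9 26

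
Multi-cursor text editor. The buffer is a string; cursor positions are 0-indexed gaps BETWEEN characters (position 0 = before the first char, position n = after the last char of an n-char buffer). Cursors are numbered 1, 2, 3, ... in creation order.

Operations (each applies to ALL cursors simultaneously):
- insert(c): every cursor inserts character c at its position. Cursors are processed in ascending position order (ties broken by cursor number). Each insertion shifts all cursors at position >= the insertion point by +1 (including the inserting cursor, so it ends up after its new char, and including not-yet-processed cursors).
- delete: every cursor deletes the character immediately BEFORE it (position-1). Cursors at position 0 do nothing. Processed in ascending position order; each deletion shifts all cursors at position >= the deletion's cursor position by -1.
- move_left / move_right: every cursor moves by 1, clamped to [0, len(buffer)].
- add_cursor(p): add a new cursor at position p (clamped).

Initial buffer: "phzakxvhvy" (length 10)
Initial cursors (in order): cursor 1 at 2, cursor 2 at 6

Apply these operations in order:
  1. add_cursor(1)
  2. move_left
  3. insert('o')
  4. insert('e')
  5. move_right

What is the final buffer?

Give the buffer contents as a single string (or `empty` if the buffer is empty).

Answer: oepoehzakoexvhvy

Derivation:
After op 1 (add_cursor(1)): buffer="phzakxvhvy" (len 10), cursors c3@1 c1@2 c2@6, authorship ..........
After op 2 (move_left): buffer="phzakxvhvy" (len 10), cursors c3@0 c1@1 c2@5, authorship ..........
After op 3 (insert('o')): buffer="opohzakoxvhvy" (len 13), cursors c3@1 c1@3 c2@8, authorship 3.1....2.....
After op 4 (insert('e')): buffer="oepoehzakoexvhvy" (len 16), cursors c3@2 c1@5 c2@11, authorship 33.11....22.....
After op 5 (move_right): buffer="oepoehzakoexvhvy" (len 16), cursors c3@3 c1@6 c2@12, authorship 33.11....22.....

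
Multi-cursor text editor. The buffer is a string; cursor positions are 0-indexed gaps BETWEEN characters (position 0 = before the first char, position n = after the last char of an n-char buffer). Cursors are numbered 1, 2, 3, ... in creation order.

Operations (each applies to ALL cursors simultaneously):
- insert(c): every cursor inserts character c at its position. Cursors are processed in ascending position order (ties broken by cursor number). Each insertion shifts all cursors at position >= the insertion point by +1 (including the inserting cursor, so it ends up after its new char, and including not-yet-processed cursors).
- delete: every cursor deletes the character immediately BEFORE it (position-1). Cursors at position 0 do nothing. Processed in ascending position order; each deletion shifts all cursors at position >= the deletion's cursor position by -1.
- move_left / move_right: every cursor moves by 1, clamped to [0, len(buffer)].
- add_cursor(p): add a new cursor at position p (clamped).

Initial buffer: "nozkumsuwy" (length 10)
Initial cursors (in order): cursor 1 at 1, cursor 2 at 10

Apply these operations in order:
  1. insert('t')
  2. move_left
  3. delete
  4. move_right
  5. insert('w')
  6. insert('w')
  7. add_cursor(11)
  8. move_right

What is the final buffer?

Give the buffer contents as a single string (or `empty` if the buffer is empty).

After op 1 (insert('t')): buffer="ntozkumsuwyt" (len 12), cursors c1@2 c2@12, authorship .1.........2
After op 2 (move_left): buffer="ntozkumsuwyt" (len 12), cursors c1@1 c2@11, authorship .1.........2
After op 3 (delete): buffer="tozkumsuwt" (len 10), cursors c1@0 c2@9, authorship 1........2
After op 4 (move_right): buffer="tozkumsuwt" (len 10), cursors c1@1 c2@10, authorship 1........2
After op 5 (insert('w')): buffer="twozkumsuwtw" (len 12), cursors c1@2 c2@12, authorship 11........22
After op 6 (insert('w')): buffer="twwozkumsuwtww" (len 14), cursors c1@3 c2@14, authorship 111........222
After op 7 (add_cursor(11)): buffer="twwozkumsuwtww" (len 14), cursors c1@3 c3@11 c2@14, authorship 111........222
After op 8 (move_right): buffer="twwozkumsuwtww" (len 14), cursors c1@4 c3@12 c2@14, authorship 111........222

Answer: twwozkumsuwtww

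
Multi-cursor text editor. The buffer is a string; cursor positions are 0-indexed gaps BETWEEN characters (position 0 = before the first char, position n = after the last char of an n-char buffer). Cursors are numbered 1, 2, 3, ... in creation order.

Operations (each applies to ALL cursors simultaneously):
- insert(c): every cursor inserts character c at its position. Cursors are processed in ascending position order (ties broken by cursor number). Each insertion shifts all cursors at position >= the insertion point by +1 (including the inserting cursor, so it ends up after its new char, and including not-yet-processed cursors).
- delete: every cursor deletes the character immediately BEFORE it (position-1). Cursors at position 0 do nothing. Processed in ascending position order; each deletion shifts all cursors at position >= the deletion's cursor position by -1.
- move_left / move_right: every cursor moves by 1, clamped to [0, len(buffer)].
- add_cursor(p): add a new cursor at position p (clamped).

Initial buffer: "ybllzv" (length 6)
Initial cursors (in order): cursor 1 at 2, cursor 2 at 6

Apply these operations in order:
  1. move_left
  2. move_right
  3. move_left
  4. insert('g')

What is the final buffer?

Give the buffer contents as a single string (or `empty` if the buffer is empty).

Answer: ygbllzgv

Derivation:
After op 1 (move_left): buffer="ybllzv" (len 6), cursors c1@1 c2@5, authorship ......
After op 2 (move_right): buffer="ybllzv" (len 6), cursors c1@2 c2@6, authorship ......
After op 3 (move_left): buffer="ybllzv" (len 6), cursors c1@1 c2@5, authorship ......
After op 4 (insert('g')): buffer="ygbllzgv" (len 8), cursors c1@2 c2@7, authorship .1....2.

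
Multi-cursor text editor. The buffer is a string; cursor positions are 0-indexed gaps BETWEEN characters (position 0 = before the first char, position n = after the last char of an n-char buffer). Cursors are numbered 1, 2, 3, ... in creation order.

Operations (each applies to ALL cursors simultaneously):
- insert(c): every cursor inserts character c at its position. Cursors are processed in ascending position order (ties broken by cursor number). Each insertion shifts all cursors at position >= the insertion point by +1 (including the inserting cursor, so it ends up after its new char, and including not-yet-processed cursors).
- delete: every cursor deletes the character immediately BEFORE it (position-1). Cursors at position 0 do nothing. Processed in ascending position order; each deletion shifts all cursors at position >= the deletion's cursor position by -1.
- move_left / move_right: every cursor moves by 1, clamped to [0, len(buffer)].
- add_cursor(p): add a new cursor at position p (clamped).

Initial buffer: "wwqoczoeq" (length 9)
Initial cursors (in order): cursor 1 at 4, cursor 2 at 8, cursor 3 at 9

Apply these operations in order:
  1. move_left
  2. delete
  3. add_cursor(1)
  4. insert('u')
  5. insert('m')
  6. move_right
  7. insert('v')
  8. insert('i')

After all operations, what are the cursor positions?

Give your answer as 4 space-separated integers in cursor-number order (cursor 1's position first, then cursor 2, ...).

Answer: 11 22 22 6

Derivation:
After op 1 (move_left): buffer="wwqoczoeq" (len 9), cursors c1@3 c2@7 c3@8, authorship .........
After op 2 (delete): buffer="wwoczq" (len 6), cursors c1@2 c2@5 c3@5, authorship ......
After op 3 (add_cursor(1)): buffer="wwoczq" (len 6), cursors c4@1 c1@2 c2@5 c3@5, authorship ......
After op 4 (insert('u')): buffer="wuwuoczuuq" (len 10), cursors c4@2 c1@4 c2@9 c3@9, authorship .4.1...23.
After op 5 (insert('m')): buffer="wumwumoczuummq" (len 14), cursors c4@3 c1@6 c2@13 c3@13, authorship .44.11...2323.
After op 6 (move_right): buffer="wumwumoczuummq" (len 14), cursors c4@4 c1@7 c2@14 c3@14, authorship .44.11...2323.
After op 7 (insert('v')): buffer="wumwvumovczuummqvv" (len 18), cursors c4@5 c1@9 c2@18 c3@18, authorship .44.411.1..2323.23
After op 8 (insert('i')): buffer="wumwviumoviczuummqvvii" (len 22), cursors c4@6 c1@11 c2@22 c3@22, authorship .44.4411.11..2323.2323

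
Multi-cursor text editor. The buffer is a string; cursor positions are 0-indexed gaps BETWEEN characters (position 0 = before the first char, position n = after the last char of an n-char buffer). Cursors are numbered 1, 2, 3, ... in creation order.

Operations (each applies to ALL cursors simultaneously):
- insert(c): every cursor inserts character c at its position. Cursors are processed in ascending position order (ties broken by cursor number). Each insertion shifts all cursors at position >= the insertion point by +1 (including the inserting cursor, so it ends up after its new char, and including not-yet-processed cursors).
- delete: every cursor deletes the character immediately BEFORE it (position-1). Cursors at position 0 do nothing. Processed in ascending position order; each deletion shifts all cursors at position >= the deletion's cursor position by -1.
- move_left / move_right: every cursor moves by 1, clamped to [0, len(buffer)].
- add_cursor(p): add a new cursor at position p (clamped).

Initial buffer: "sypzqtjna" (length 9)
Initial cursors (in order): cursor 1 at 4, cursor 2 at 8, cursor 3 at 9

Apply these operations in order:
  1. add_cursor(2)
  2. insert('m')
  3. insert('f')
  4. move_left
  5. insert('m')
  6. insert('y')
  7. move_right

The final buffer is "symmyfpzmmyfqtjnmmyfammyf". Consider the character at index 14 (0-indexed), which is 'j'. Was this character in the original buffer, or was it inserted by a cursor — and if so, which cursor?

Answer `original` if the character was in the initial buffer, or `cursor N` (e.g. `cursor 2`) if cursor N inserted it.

Answer: original

Derivation:
After op 1 (add_cursor(2)): buffer="sypzqtjna" (len 9), cursors c4@2 c1@4 c2@8 c3@9, authorship .........
After op 2 (insert('m')): buffer="sympzmqtjnmam" (len 13), cursors c4@3 c1@6 c2@11 c3@13, authorship ..4..1....2.3
After op 3 (insert('f')): buffer="symfpzmfqtjnmfamf" (len 17), cursors c4@4 c1@8 c2@14 c3@17, authorship ..44..11....22.33
After op 4 (move_left): buffer="symfpzmfqtjnmfamf" (len 17), cursors c4@3 c1@7 c2@13 c3@16, authorship ..44..11....22.33
After op 5 (insert('m')): buffer="symmfpzmmfqtjnmmfammf" (len 21), cursors c4@4 c1@9 c2@16 c3@20, authorship ..444..111....222.333
After op 6 (insert('y')): buffer="symmyfpzmmyfqtjnmmyfammyf" (len 25), cursors c4@5 c1@11 c2@19 c3@24, authorship ..4444..1111....2222.3333
After op 7 (move_right): buffer="symmyfpzmmyfqtjnmmyfammyf" (len 25), cursors c4@6 c1@12 c2@20 c3@25, authorship ..4444..1111....2222.3333
Authorship (.=original, N=cursor N): . . 4 4 4 4 . . 1 1 1 1 . . . . 2 2 2 2 . 3 3 3 3
Index 14: author = original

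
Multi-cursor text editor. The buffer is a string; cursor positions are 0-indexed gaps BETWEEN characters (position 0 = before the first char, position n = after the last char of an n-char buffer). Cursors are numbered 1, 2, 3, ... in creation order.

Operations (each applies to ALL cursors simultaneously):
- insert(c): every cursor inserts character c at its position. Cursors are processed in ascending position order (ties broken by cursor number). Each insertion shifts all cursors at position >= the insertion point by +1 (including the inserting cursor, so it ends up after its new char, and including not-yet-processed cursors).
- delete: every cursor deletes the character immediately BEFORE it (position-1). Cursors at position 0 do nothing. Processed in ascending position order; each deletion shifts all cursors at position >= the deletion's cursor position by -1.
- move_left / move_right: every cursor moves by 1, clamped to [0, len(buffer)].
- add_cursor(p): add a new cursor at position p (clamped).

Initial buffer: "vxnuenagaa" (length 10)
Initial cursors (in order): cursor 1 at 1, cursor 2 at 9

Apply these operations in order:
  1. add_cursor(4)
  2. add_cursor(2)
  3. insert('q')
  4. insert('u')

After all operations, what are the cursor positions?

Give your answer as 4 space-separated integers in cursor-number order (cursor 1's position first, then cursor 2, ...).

Answer: 3 17 10 6

Derivation:
After op 1 (add_cursor(4)): buffer="vxnuenagaa" (len 10), cursors c1@1 c3@4 c2@9, authorship ..........
After op 2 (add_cursor(2)): buffer="vxnuenagaa" (len 10), cursors c1@1 c4@2 c3@4 c2@9, authorship ..........
After op 3 (insert('q')): buffer="vqxqnuqenagaqa" (len 14), cursors c1@2 c4@4 c3@7 c2@13, authorship .1.4..3.....2.
After op 4 (insert('u')): buffer="vquxqunuquenagaqua" (len 18), cursors c1@3 c4@6 c3@10 c2@17, authorship .11.44..33.....22.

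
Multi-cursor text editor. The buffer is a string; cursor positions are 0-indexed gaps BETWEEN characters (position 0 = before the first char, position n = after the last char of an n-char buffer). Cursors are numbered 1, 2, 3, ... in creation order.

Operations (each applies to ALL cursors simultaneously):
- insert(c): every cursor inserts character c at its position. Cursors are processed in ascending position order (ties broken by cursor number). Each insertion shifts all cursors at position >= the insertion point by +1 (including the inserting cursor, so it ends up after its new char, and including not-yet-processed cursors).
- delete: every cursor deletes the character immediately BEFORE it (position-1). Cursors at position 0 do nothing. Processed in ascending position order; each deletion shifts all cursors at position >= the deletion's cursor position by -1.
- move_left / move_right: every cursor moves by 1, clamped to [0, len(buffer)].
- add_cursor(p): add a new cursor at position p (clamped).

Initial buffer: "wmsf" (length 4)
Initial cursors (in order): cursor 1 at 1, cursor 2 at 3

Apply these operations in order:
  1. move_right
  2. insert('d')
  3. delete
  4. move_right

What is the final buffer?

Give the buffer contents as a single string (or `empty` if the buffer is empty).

Answer: wmsf

Derivation:
After op 1 (move_right): buffer="wmsf" (len 4), cursors c1@2 c2@4, authorship ....
After op 2 (insert('d')): buffer="wmdsfd" (len 6), cursors c1@3 c2@6, authorship ..1..2
After op 3 (delete): buffer="wmsf" (len 4), cursors c1@2 c2@4, authorship ....
After op 4 (move_right): buffer="wmsf" (len 4), cursors c1@3 c2@4, authorship ....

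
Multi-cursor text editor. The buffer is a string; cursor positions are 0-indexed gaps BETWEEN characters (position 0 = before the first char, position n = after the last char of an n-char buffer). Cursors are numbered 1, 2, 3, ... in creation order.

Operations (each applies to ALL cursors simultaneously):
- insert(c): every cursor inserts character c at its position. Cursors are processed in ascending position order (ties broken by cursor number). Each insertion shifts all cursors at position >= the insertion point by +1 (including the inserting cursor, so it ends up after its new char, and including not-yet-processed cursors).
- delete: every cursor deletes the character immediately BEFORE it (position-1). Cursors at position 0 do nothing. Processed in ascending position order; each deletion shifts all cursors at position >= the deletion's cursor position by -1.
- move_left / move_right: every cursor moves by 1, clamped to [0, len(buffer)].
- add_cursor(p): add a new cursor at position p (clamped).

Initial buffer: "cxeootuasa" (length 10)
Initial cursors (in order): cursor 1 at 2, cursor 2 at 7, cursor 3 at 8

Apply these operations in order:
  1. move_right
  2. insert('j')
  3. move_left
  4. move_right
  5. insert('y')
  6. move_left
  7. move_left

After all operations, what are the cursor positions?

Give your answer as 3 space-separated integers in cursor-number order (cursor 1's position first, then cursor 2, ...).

After op 1 (move_right): buffer="cxeootuasa" (len 10), cursors c1@3 c2@8 c3@9, authorship ..........
After op 2 (insert('j')): buffer="cxejootuajsja" (len 13), cursors c1@4 c2@10 c3@12, authorship ...1.....2.3.
After op 3 (move_left): buffer="cxejootuajsja" (len 13), cursors c1@3 c2@9 c3@11, authorship ...1.....2.3.
After op 4 (move_right): buffer="cxejootuajsja" (len 13), cursors c1@4 c2@10 c3@12, authorship ...1.....2.3.
After op 5 (insert('y')): buffer="cxejyootuajysjya" (len 16), cursors c1@5 c2@12 c3@15, authorship ...11.....22.33.
After op 6 (move_left): buffer="cxejyootuajysjya" (len 16), cursors c1@4 c2@11 c3@14, authorship ...11.....22.33.
After op 7 (move_left): buffer="cxejyootuajysjya" (len 16), cursors c1@3 c2@10 c3@13, authorship ...11.....22.33.

Answer: 3 10 13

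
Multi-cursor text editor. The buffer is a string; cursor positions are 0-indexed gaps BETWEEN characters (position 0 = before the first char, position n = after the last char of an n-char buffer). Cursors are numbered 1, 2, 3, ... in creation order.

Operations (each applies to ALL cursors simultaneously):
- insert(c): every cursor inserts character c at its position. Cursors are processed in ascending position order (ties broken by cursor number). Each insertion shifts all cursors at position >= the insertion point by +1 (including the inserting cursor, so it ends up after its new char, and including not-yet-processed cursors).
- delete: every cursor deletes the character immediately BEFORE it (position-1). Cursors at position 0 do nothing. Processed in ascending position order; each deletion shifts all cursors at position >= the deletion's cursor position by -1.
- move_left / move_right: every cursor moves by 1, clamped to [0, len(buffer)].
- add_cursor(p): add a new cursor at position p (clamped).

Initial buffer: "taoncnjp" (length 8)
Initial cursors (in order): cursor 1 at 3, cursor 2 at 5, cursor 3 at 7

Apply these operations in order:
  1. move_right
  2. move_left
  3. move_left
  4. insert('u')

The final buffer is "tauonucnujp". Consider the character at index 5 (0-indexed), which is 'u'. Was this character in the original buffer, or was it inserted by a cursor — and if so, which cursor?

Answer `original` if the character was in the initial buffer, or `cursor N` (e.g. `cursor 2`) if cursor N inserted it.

After op 1 (move_right): buffer="taoncnjp" (len 8), cursors c1@4 c2@6 c3@8, authorship ........
After op 2 (move_left): buffer="taoncnjp" (len 8), cursors c1@3 c2@5 c3@7, authorship ........
After op 3 (move_left): buffer="taoncnjp" (len 8), cursors c1@2 c2@4 c3@6, authorship ........
After op 4 (insert('u')): buffer="tauonucnujp" (len 11), cursors c1@3 c2@6 c3@9, authorship ..1..2..3..
Authorship (.=original, N=cursor N): . . 1 . . 2 . . 3 . .
Index 5: author = 2

Answer: cursor 2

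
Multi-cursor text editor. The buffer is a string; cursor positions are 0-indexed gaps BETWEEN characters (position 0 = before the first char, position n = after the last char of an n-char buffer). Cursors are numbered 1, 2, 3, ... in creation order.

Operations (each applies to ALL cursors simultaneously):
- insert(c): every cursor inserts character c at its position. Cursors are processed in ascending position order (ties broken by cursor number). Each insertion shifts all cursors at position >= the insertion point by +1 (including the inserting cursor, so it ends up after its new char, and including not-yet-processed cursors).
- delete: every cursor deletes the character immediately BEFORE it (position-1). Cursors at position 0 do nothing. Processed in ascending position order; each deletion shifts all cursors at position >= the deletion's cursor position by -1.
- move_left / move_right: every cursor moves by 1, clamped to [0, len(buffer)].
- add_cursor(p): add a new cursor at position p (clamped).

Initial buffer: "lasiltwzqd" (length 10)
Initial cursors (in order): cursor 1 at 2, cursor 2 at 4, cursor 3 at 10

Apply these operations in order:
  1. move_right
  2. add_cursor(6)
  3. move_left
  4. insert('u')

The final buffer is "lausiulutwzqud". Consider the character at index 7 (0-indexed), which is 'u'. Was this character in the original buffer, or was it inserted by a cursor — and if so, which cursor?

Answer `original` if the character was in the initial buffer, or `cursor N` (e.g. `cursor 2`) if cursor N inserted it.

Answer: cursor 4

Derivation:
After op 1 (move_right): buffer="lasiltwzqd" (len 10), cursors c1@3 c2@5 c3@10, authorship ..........
After op 2 (add_cursor(6)): buffer="lasiltwzqd" (len 10), cursors c1@3 c2@5 c4@6 c3@10, authorship ..........
After op 3 (move_left): buffer="lasiltwzqd" (len 10), cursors c1@2 c2@4 c4@5 c3@9, authorship ..........
After op 4 (insert('u')): buffer="lausiulutwzqud" (len 14), cursors c1@3 c2@6 c4@8 c3@13, authorship ..1..2.4....3.
Authorship (.=original, N=cursor N): . . 1 . . 2 . 4 . . . . 3 .
Index 7: author = 4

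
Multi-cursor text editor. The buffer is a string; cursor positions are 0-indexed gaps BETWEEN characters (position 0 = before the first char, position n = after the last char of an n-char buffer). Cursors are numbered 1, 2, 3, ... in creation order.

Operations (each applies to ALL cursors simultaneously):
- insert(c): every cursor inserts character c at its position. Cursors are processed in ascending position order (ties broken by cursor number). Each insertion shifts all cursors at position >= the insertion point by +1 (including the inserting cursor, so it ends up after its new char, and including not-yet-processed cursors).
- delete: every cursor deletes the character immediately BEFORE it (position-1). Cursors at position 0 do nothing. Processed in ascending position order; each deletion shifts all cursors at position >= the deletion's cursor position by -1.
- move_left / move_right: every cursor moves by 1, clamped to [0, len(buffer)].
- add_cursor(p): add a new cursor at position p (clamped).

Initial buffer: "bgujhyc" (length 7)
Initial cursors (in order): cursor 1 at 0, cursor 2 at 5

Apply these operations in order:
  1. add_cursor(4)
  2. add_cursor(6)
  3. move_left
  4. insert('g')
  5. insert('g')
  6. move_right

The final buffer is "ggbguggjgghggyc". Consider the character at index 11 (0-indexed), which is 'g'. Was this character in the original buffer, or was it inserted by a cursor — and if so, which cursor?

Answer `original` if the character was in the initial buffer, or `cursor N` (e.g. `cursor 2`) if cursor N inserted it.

After op 1 (add_cursor(4)): buffer="bgujhyc" (len 7), cursors c1@0 c3@4 c2@5, authorship .......
After op 2 (add_cursor(6)): buffer="bgujhyc" (len 7), cursors c1@0 c3@4 c2@5 c4@6, authorship .......
After op 3 (move_left): buffer="bgujhyc" (len 7), cursors c1@0 c3@3 c2@4 c4@5, authorship .......
After op 4 (insert('g')): buffer="gbgugjghgyc" (len 11), cursors c1@1 c3@5 c2@7 c4@9, authorship 1...3.2.4..
After op 5 (insert('g')): buffer="ggbguggjgghggyc" (len 15), cursors c1@2 c3@7 c2@10 c4@13, authorship 11...33.22.44..
After op 6 (move_right): buffer="ggbguggjgghggyc" (len 15), cursors c1@3 c3@8 c2@11 c4@14, authorship 11...33.22.44..
Authorship (.=original, N=cursor N): 1 1 . . . 3 3 . 2 2 . 4 4 . .
Index 11: author = 4

Answer: cursor 4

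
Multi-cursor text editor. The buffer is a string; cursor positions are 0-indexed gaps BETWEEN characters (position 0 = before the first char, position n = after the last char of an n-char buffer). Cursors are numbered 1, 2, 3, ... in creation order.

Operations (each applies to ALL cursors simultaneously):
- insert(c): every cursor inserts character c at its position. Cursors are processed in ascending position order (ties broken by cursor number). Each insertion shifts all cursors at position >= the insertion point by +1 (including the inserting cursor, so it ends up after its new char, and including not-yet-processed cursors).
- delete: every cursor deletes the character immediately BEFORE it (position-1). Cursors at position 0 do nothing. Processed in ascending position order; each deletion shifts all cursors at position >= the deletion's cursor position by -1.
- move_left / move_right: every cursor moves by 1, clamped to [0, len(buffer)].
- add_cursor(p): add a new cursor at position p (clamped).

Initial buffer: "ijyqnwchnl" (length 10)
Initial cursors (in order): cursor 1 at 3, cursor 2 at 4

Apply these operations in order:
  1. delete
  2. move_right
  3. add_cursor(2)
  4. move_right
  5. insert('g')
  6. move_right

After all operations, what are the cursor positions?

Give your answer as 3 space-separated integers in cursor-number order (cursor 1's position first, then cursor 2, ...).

Answer: 8 8 5

Derivation:
After op 1 (delete): buffer="ijnwchnl" (len 8), cursors c1@2 c2@2, authorship ........
After op 2 (move_right): buffer="ijnwchnl" (len 8), cursors c1@3 c2@3, authorship ........
After op 3 (add_cursor(2)): buffer="ijnwchnl" (len 8), cursors c3@2 c1@3 c2@3, authorship ........
After op 4 (move_right): buffer="ijnwchnl" (len 8), cursors c3@3 c1@4 c2@4, authorship ........
After op 5 (insert('g')): buffer="ijngwggchnl" (len 11), cursors c3@4 c1@7 c2@7, authorship ...3.12....
After op 6 (move_right): buffer="ijngwggchnl" (len 11), cursors c3@5 c1@8 c2@8, authorship ...3.12....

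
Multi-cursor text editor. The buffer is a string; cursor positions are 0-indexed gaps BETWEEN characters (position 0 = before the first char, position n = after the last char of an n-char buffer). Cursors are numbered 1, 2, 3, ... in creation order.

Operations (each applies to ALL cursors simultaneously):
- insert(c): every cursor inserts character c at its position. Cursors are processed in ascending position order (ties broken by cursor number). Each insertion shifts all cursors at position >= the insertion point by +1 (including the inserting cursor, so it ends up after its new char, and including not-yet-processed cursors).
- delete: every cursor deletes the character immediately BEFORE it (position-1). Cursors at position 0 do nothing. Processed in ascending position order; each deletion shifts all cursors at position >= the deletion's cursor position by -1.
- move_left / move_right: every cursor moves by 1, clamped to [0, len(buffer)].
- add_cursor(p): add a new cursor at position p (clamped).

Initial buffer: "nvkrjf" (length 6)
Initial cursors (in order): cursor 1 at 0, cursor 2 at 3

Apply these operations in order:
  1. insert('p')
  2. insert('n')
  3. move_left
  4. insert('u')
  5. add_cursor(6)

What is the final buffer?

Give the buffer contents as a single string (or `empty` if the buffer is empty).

Answer: punnvkpunrjf

Derivation:
After op 1 (insert('p')): buffer="pnvkprjf" (len 8), cursors c1@1 c2@5, authorship 1...2...
After op 2 (insert('n')): buffer="pnnvkpnrjf" (len 10), cursors c1@2 c2@7, authorship 11...22...
After op 3 (move_left): buffer="pnnvkpnrjf" (len 10), cursors c1@1 c2@6, authorship 11...22...
After op 4 (insert('u')): buffer="punnvkpunrjf" (len 12), cursors c1@2 c2@8, authorship 111...222...
After op 5 (add_cursor(6)): buffer="punnvkpunrjf" (len 12), cursors c1@2 c3@6 c2@8, authorship 111...222...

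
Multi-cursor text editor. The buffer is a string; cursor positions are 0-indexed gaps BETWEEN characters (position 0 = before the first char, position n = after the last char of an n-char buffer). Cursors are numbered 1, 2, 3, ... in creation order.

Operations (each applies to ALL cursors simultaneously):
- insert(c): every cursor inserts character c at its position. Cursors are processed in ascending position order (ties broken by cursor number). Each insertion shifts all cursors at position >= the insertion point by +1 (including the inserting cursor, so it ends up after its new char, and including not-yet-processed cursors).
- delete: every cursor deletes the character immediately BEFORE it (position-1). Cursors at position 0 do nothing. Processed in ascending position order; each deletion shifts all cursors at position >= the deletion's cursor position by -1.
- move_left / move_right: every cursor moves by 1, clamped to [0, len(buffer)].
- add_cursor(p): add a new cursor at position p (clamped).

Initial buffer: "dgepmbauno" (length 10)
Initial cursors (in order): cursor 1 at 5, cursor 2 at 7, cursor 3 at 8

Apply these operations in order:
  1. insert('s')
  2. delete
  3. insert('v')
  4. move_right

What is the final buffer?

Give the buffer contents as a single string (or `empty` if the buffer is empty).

After op 1 (insert('s')): buffer="dgepmsbasusno" (len 13), cursors c1@6 c2@9 c3@11, authorship .....1..2.3..
After op 2 (delete): buffer="dgepmbauno" (len 10), cursors c1@5 c2@7 c3@8, authorship ..........
After op 3 (insert('v')): buffer="dgepmvbavuvno" (len 13), cursors c1@6 c2@9 c3@11, authorship .....1..2.3..
After op 4 (move_right): buffer="dgepmvbavuvno" (len 13), cursors c1@7 c2@10 c3@12, authorship .....1..2.3..

Answer: dgepmvbavuvno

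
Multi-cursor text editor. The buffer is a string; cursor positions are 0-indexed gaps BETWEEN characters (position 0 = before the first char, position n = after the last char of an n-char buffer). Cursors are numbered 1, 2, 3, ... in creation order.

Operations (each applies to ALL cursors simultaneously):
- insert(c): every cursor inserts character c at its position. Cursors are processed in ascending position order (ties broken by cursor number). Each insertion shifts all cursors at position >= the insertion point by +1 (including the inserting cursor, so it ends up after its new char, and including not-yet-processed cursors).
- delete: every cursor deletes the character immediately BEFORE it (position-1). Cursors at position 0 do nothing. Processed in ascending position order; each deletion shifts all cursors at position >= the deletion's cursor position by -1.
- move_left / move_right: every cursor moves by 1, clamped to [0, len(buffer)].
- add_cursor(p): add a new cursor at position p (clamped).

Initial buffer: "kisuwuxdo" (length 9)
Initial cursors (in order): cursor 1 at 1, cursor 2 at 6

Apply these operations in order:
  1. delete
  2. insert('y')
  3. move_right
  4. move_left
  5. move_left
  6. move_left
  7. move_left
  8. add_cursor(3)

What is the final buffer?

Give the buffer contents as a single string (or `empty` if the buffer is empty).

Answer: yisuwyxdo

Derivation:
After op 1 (delete): buffer="isuwxdo" (len 7), cursors c1@0 c2@4, authorship .......
After op 2 (insert('y')): buffer="yisuwyxdo" (len 9), cursors c1@1 c2@6, authorship 1....2...
After op 3 (move_right): buffer="yisuwyxdo" (len 9), cursors c1@2 c2@7, authorship 1....2...
After op 4 (move_left): buffer="yisuwyxdo" (len 9), cursors c1@1 c2@6, authorship 1....2...
After op 5 (move_left): buffer="yisuwyxdo" (len 9), cursors c1@0 c2@5, authorship 1....2...
After op 6 (move_left): buffer="yisuwyxdo" (len 9), cursors c1@0 c2@4, authorship 1....2...
After op 7 (move_left): buffer="yisuwyxdo" (len 9), cursors c1@0 c2@3, authorship 1....2...
After op 8 (add_cursor(3)): buffer="yisuwyxdo" (len 9), cursors c1@0 c2@3 c3@3, authorship 1....2...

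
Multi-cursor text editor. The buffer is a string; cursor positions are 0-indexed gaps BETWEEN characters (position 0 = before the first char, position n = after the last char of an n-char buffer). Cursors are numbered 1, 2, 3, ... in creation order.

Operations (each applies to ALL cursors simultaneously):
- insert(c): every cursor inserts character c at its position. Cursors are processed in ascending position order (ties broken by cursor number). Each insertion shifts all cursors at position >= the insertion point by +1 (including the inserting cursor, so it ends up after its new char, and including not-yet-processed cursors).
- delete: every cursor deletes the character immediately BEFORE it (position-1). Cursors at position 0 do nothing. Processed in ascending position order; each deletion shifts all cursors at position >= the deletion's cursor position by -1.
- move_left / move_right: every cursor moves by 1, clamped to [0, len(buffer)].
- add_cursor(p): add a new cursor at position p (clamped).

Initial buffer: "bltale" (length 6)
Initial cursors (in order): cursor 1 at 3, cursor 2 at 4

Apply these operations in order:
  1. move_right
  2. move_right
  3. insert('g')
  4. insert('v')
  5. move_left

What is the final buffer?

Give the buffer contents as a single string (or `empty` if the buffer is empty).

After op 1 (move_right): buffer="bltale" (len 6), cursors c1@4 c2@5, authorship ......
After op 2 (move_right): buffer="bltale" (len 6), cursors c1@5 c2@6, authorship ......
After op 3 (insert('g')): buffer="bltalgeg" (len 8), cursors c1@6 c2@8, authorship .....1.2
After op 4 (insert('v')): buffer="bltalgvegv" (len 10), cursors c1@7 c2@10, authorship .....11.22
After op 5 (move_left): buffer="bltalgvegv" (len 10), cursors c1@6 c2@9, authorship .....11.22

Answer: bltalgvegv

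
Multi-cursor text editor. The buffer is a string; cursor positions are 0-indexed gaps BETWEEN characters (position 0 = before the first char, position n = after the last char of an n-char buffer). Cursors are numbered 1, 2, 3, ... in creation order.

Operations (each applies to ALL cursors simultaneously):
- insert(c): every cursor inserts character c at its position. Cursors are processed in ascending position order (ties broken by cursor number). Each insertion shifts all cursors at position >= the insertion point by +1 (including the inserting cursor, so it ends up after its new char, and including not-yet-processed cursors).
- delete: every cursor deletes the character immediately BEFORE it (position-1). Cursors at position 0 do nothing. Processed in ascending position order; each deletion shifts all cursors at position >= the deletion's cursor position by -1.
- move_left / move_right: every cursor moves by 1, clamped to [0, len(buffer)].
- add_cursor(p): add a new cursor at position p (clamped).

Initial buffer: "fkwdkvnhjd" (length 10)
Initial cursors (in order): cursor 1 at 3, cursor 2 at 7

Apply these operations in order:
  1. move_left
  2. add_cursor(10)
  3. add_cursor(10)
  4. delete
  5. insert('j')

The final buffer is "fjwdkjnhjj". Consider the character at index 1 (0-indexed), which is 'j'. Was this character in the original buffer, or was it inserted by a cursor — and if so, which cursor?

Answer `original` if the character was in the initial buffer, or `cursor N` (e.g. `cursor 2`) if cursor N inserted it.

Answer: cursor 1

Derivation:
After op 1 (move_left): buffer="fkwdkvnhjd" (len 10), cursors c1@2 c2@6, authorship ..........
After op 2 (add_cursor(10)): buffer="fkwdkvnhjd" (len 10), cursors c1@2 c2@6 c3@10, authorship ..........
After op 3 (add_cursor(10)): buffer="fkwdkvnhjd" (len 10), cursors c1@2 c2@6 c3@10 c4@10, authorship ..........
After op 4 (delete): buffer="fwdknh" (len 6), cursors c1@1 c2@4 c3@6 c4@6, authorship ......
After op 5 (insert('j')): buffer="fjwdkjnhjj" (len 10), cursors c1@2 c2@6 c3@10 c4@10, authorship .1...2..34
Authorship (.=original, N=cursor N): . 1 . . . 2 . . 3 4
Index 1: author = 1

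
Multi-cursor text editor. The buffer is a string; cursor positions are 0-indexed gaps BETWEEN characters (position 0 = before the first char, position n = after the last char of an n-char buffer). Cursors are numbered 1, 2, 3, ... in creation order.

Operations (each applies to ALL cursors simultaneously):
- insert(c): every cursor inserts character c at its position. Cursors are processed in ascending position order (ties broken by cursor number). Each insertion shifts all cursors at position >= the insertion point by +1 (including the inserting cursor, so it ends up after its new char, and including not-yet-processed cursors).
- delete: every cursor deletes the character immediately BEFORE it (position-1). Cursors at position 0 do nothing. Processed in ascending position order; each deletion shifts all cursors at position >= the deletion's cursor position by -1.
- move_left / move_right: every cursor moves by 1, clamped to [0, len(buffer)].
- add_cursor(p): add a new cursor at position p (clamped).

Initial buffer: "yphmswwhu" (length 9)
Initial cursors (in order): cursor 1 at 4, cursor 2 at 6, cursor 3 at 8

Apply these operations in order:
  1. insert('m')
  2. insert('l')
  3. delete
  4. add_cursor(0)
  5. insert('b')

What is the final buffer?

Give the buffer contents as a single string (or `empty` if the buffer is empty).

Answer: byphmmbswmbwhmbu

Derivation:
After op 1 (insert('m')): buffer="yphmmswmwhmu" (len 12), cursors c1@5 c2@8 c3@11, authorship ....1..2..3.
After op 2 (insert('l')): buffer="yphmmlswmlwhmlu" (len 15), cursors c1@6 c2@10 c3@14, authorship ....11..22..33.
After op 3 (delete): buffer="yphmmswmwhmu" (len 12), cursors c1@5 c2@8 c3@11, authorship ....1..2..3.
After op 4 (add_cursor(0)): buffer="yphmmswmwhmu" (len 12), cursors c4@0 c1@5 c2@8 c3@11, authorship ....1..2..3.
After op 5 (insert('b')): buffer="byphmmbswmbwhmbu" (len 16), cursors c4@1 c1@7 c2@11 c3@15, authorship 4....11..22..33.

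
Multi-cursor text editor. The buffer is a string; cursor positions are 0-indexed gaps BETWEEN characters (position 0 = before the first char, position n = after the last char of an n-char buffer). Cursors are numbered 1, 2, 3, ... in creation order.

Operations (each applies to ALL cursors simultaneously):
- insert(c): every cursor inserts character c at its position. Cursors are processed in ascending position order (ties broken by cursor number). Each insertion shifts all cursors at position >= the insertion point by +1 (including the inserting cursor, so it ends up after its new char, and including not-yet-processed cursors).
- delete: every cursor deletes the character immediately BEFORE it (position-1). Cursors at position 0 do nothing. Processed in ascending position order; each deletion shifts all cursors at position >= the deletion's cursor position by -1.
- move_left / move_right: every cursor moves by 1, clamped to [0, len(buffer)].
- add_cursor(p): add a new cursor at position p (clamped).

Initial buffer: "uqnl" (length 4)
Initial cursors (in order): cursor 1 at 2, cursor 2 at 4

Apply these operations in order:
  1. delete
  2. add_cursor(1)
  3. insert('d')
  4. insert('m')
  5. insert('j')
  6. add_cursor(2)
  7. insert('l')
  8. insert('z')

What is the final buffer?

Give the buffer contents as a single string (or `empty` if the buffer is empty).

Answer: udlzdmmjjllzzndmjlz

Derivation:
After op 1 (delete): buffer="un" (len 2), cursors c1@1 c2@2, authorship ..
After op 2 (add_cursor(1)): buffer="un" (len 2), cursors c1@1 c3@1 c2@2, authorship ..
After op 3 (insert('d')): buffer="uddnd" (len 5), cursors c1@3 c3@3 c2@5, authorship .13.2
After op 4 (insert('m')): buffer="uddmmndm" (len 8), cursors c1@5 c3@5 c2@8, authorship .1313.22
After op 5 (insert('j')): buffer="uddmmjjndmj" (len 11), cursors c1@7 c3@7 c2@11, authorship .131313.222
After op 6 (add_cursor(2)): buffer="uddmmjjndmj" (len 11), cursors c4@2 c1@7 c3@7 c2@11, authorship .131313.222
After op 7 (insert('l')): buffer="udldmmjjllndmjl" (len 15), cursors c4@3 c1@10 c3@10 c2@15, authorship .143131313.2222
After op 8 (insert('z')): buffer="udlzdmmjjllzzndmjlz" (len 19), cursors c4@4 c1@13 c3@13 c2@19, authorship .144313131313.22222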